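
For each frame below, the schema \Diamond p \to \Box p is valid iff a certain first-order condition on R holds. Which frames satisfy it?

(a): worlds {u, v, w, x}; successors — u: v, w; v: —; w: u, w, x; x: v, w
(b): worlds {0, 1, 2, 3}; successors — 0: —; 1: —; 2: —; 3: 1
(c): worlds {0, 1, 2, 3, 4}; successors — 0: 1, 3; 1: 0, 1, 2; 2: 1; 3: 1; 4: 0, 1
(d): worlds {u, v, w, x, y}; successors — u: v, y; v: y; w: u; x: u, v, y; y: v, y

The schema corresponds to partial functionality: \forall x \forall y \forall z (Rxy \wedge Rxz \to y = z).
(a): fails — u sees both v and w.
(b): ✓.
(c): fails — 0 sees both 1 and 3.
(d): fails — u sees both v and y.

(b)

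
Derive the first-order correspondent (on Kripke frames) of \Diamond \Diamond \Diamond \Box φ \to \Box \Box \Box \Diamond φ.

\forall x \forall y \forall z ((x R^3 y \wedge x R^3 z) \to \exists w (yRw \wedge zRw))

This is a Sahlqvist (Geach-type) schema ◇^3□^1φ → □^3◇^1φ.
Minimal-valuation argument: fix x; take any y with xR^3y and any z with xR^3z. Set V(φ) to the set of worlds R-reachable from y in exactly 1 step. Then □^1φ holds at y, so the antecedent holds at x; validity forces ◇^1φ at z, giving a w with zR^1w and yR^1w.
First-order correspondent: \forall x \forall y \forall z ((x R^3 y \wedge x R^3 z) \to \exists w (yRw \wedge zRw)).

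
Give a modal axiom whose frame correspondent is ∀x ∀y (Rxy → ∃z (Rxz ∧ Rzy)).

The condition is density. The C4 schema □□q → □q defines it.

□□q → □q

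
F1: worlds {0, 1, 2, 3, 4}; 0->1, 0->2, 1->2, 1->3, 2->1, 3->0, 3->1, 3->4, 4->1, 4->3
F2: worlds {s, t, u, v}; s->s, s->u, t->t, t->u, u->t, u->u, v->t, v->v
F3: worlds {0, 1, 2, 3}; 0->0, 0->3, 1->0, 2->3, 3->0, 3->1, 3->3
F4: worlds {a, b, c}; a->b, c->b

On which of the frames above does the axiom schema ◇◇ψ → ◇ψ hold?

The schema corresponds to transitivity: ∀x ∀y ∀z (Rxy ∧ Ryz → Rxz).
F1: fails — R34 and R43 but not R33.
F2: fails — Rvt and Rtu but not Rvu.
F3: fails — R10 and R03 but not R13.
F4: condition met.

F4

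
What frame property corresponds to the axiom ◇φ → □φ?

partial functionality

Suppose ◇φ→□φ is valid. Take Rxy, Rxz and set V(φ)={y}. Then ◇φ at x, so □φ at x, so φ at z, i.e. z=y.
Conversely, any frame satisfying ∀x ∀y ∀z (Rxy ∧ Rxz → y = z) validates the schema.
Frame condition: ∀x ∀y ∀z (Rxy ∧ Rxz → y = z).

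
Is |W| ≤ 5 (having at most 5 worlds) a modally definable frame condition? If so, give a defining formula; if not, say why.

Any modally definable frame class is closed under disjoint unions.
Any modal formula valid on each of 6 disjoint one-world frames is valid on their disjoint union (validity is preserved under disjoint unions). Each one-world frame has |W|=1≤5, but the union has |W|=6.
So no modal formula (or set of formulas) defines exactly the |W|≤5 frames.

Not modally definable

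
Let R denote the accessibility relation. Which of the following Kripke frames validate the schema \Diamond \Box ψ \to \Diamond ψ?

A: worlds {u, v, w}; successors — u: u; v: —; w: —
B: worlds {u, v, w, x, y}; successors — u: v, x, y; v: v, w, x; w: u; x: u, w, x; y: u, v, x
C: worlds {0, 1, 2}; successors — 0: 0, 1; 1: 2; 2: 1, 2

This is the axiom for a generalized confluence (Geach) condition; its first-order frame correspondent is \forall x \forall y (xRy \to \exists w (yRw \wedge xRw)).
A: ✓.
B: fails — vRw but no t with wRt and vRt.
C: fails — 0R1 but no w with 1Rw and 0Rw.
Valid on: A.

A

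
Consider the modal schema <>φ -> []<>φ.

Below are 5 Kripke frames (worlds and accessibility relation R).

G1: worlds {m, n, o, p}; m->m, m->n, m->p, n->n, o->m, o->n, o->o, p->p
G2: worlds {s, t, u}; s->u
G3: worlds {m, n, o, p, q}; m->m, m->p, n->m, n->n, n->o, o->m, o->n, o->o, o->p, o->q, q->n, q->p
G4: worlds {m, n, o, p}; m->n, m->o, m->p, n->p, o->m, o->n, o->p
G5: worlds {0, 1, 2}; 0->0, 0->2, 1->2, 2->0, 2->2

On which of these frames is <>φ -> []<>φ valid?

G5

Frame correspondent (Sahlqvist): forall x forall y forall z (Rxy & Rxz -> Ryz) — i.e. the Euclidean property.
G1: fails — Rmn and Rmm but not Rnm.
G2: fails — Rsu and Rsu but not Ruu.
G3: fails — Rmp and Rmm but not Rpm.
G4: fails — Rmo and Rmo but not Roo.
G5: condition met.
Valid on: G5.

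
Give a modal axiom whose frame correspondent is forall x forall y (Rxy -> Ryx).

The condition is symmetry. The B schema p → □◇p defines it.
Suppose p→□◇p is valid. Take Rxy and set V(p)={x}. Then p at x, so □◇p at x, so ◇p at y, so some z with Ryz has p; z=x, i.e. Ryx.

p → □◇p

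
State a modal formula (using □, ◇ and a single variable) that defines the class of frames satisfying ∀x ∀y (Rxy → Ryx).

This is symmetry; the standard corresponding axiom is B: p → □◇p.
Suppose p→□◇p is valid. Take Rxy and set V(p)={x}. Then p at x, so □◇p at x, so ◇p at y, so some z with Ryz has p; z=x, i.e. Ryx.

p → □◇p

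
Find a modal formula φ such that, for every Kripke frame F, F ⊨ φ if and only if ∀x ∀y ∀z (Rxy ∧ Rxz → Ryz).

◇p → □◇p

A defining formula is ◇p → □◇p (the 5 axiom).
Suppose ◇p→□◇p is valid. Take Rxy, Rxz and set V(p)={y}. Then ◇p at x, so □◇p at x, so ◇p at z, so some w with Rzw has p; w=y, i.e. Rzy. By symmetry of the argument, Ryz.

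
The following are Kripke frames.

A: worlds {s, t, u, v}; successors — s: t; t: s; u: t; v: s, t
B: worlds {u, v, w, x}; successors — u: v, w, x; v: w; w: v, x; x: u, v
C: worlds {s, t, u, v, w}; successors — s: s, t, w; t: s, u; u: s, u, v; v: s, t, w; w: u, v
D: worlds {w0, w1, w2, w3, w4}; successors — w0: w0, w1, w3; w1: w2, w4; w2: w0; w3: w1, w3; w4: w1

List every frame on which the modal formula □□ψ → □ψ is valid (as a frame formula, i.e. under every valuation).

The schema corresponds to density: ∀x ∀y (Rxy → ∃z (Rxz ∧ Rzy)).
A: fails — Rut but no z with Ruz and Rzt.
B: fails — Rwx but no z with Rwz and Rzx.
C: satisfies the condition.
D: fails — Rw1w2 but no z with Rw1z and Rzw2.

C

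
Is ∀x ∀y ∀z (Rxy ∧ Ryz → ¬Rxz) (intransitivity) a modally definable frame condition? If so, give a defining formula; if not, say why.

Modal frame validity is preserved under surjective bounded morphisms.
The 5-cycle (worlds a,b,c,d,e with a→b→c→d→e→a) is intransitive. Mapping every world to a single reflexive point • is a surjective bounded morphism; the reflexive point is not intransitive (R••∧R•• but R••).
So the class is not modally definable.

Not modally definable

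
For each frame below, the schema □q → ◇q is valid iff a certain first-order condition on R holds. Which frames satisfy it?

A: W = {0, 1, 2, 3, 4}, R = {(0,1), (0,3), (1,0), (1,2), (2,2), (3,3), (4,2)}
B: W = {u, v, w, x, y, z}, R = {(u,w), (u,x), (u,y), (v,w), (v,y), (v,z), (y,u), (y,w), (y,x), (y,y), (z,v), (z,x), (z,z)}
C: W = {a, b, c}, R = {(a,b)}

Frame correspondent (Sahlqvist): ∀x ∃y Rxy — i.e. seriality.
A: holds.
B: fails — world w has no successor.
C: fails — world b has no successor.

A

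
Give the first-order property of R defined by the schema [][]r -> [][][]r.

This is a Sahlqvist (Geach-type) schema ◇^0□^2r → □^3◇^0r.
Minimal-valuation argument: fix x; take any y with xR^0y and any z with xR^3z. Set V(r) to the set of worlds R-reachable from y in exactly 2 steps. Then □^2r holds at y, so the antecedent holds at x; validity forces ◇^0r at z, giving a w with zR^0w and yR^2w.
First-order correspondent: forall x forall z (x R^3 z -> exists w (x R^2 w & z = w)).

forall x forall z (x R^3 z -> exists w (x R^2 w & z = w))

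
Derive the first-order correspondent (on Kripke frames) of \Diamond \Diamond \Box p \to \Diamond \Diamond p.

\forall x \forall y (x R^2 y \to \exists w (yRw \wedge x R^2 w))

This is a Sahlqvist (Geach-type) schema ◇^2□^1p → □^0◇^2p.
First-order correspondent: \forall x \forall y (x R^2 y \to \exists w (yRw \wedge x R^2 w)).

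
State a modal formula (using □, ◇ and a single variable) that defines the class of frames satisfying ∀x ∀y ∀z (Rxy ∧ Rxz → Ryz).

This is the Euclidean property; the standard corresponding axiom is 5: ◇ψ → □◇ψ.

◇ψ → □◇ψ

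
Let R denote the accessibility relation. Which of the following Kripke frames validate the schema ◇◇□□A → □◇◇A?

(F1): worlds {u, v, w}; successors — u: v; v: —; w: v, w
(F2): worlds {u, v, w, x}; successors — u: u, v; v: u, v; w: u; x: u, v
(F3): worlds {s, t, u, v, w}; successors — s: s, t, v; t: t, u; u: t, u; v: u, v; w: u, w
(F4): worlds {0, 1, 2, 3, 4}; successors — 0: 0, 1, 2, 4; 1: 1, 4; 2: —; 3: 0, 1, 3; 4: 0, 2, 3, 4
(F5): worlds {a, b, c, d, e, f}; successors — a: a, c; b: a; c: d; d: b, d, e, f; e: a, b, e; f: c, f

(F2), (F3)

This is the axiom for a generalized confluence (Geach) condition; its first-order frame correspondent is ∀x ∀y ∀z ((xR²y ∧ xRz) → ∃w (yR²w ∧ zR²w)).
(F1): fails — wR²v, wRv but no t with vR²t and vR²t.
(F2): ✓.
(F3): ✓.
(F4): fails — 0R²0, 0R2 but no w with 0R²w and 2R²w.
(F5): fails — dR²c, dRb but no w with cR²w and bR²w.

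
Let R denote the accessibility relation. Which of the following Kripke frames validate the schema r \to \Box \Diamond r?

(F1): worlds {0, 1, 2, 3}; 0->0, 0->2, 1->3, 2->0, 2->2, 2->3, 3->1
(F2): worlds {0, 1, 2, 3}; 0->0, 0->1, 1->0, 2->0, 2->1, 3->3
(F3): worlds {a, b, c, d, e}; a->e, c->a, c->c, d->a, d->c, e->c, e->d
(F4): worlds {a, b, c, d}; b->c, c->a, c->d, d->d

This is the axiom for symmetry; its first-order frame correspondent is \forall x \forall y (Rxy \to Ryx).
(F1): fails — R23 but not R32.
(F2): fails — R20 but not R02.
(F3): fails — Rdc but not Rcd.
(F4): fails — Rca but not Rac.
Valid on no frame.

none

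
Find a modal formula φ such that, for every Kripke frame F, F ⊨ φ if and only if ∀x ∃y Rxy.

□q → ◇q

The condition is seriality. The D schema □q → ◇q defines it.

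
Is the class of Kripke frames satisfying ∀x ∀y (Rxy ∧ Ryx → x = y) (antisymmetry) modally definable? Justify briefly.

Not definable by any modal formula

Modal frame validity is preserved under surjective bounded morphisms.
The 6-cycle (worlds w0,w1,w2,w3,w4,w5 with w0→w1→w2→w3→w4→w5→w0) is antisymmetric. Sending even-indexed worlds to a and odd-indexed worlds to b is a surjective bounded morphism onto the two-world frame with a↔b, which is not antisymmetric.
Hence antisymmetry is not modally definable.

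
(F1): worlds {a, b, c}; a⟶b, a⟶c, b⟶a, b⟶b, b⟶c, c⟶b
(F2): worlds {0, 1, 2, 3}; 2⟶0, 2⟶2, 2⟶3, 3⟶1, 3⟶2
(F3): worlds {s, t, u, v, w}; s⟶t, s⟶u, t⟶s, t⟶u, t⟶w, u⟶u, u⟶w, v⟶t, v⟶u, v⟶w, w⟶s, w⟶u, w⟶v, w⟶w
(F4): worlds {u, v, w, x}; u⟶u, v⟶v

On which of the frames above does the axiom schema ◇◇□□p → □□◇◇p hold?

(F1), (F3), (F4)

This is the axiom for a generalized confluence (Geach) condition; its first-order frame correspondent is ∀x ∀y ∀z ((xR²y ∧ xR²z) → ∃w (yR²w ∧ zR²w)).
(F1): satisfies the condition.
(F2): fails — 2R²0, 2R²0 but no w with 0R²w and 0R²w.
(F3): satisfies the condition.
(F4): satisfies the condition.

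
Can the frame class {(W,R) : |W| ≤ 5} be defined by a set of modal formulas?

No — not modally definable

Any modally definable frame class is closed under disjoint unions.
Any modal formula valid on each of 6 disjoint one-world frames is valid on their disjoint union (validity is preserved under disjoint unions). Each one-world frame has |W|=1≤5, but the union has |W|=6.
So the class is not modally definable.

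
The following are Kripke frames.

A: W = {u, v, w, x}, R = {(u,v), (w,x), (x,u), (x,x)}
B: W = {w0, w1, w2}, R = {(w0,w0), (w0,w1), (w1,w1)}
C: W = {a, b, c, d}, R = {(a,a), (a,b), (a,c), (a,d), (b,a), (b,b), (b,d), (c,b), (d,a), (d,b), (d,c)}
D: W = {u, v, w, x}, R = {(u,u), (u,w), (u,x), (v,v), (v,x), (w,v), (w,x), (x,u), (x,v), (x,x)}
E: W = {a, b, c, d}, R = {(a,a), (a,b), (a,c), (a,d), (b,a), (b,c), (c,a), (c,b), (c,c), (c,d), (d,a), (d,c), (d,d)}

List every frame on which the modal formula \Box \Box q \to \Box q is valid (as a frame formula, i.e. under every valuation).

This is the axiom for density; its first-order frame correspondent is \forall x \forall y (Rxy \to \exists z (Rxz \wedge Rzy)).
A: fails — Ruv but no z with Ruz and Rzv.
B: ✓.
C: ✓.
D: ✓.
E: ✓.

B, C, D, E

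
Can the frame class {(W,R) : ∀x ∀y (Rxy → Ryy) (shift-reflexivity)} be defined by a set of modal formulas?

Yes — defined by □(□p → p)

Yes: it is shift-reflexivity, defined by the T□ schema □(□p → p).
Suppose □(□p→p) is valid. Take Rxy and set V(p)={w : Ryw}. Then at y, □p holds; since □(□p→p) at x, □p→p at y, so p at y, i.e. Ryy.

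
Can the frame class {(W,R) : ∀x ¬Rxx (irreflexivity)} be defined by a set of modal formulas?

No

If a class were modally definable it would be closed under surjective bounded morphisms (Goldblatt–Thomason).
The 3-cycle (worlds a,b,c with a→b→c→a) is irreflexive, and the map sending every world to a single reflexive point • is a surjective bounded morphism (forth: every edge maps to (•,•); back: every world has a successor). So any modal formula valid on the 3-cycle is also valid on the reflexive point, which is not irreflexive.
Hence irreflexivity is not modally definable.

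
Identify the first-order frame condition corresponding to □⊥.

□⊥ is valid iff no world has any successor (otherwise □⊥ fails at any world with one).

emptiness of R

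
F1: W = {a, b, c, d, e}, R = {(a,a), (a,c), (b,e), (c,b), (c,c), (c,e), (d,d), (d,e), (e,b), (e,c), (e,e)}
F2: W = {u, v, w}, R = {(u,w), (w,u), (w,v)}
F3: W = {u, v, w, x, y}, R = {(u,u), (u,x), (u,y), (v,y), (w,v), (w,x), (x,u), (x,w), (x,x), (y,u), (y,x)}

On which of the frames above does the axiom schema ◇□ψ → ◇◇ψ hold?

F1, F3

Frame correspondent (Sahlqvist): ∀x ∀y (xRy → ∃w (yRw ∧ xR²w)) — i.e. a generalized confluence (Geach) condition.
F1: satisfies the condition.
F2: fails — wRv but no t with vRt and wR²t.
F3: satisfies the condition.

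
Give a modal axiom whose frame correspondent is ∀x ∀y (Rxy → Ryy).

A defining formula is □(□q → q) (the T□ axiom).

□(□q → q)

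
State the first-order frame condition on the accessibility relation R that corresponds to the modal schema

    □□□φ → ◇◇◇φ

∀x ∃w (xR³w ∧ xR³w)

This is a Sahlqvist (Geach-type) schema ◇^0□^3φ → □^0◇^3φ.
Minimal-valuation argument: fix x; take any y with xR^0y and any z with xR^0z. Set V(φ) to the set of worlds R-reachable from y in exactly 3 steps. Then □^3φ holds at y, so the antecedent holds at x; validity forces ◇^3φ at z, giving a w with zR^3w and yR^3w.
First-order correspondent: ∀x ∃w (xR³w ∧ xR³w).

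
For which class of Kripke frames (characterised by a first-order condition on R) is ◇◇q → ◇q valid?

Transitivity

This is a form of the 4 axiom.
It corresponds to transitivity: ∀x ∀y ∀z (Rxy ∧ Ryz → Rxz).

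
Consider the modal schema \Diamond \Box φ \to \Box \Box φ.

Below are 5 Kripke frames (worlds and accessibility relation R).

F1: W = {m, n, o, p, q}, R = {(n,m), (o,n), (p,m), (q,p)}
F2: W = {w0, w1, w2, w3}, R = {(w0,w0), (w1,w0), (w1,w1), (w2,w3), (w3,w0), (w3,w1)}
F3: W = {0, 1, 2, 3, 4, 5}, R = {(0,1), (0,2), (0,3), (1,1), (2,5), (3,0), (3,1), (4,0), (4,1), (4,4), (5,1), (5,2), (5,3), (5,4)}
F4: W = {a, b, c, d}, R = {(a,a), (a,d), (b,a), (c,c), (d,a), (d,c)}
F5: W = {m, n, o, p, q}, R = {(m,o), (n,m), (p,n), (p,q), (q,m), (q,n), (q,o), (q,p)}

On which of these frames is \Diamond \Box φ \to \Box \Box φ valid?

The schema corresponds to a generalized confluence (Geach) condition: \forall x \forall y \forall z ((xRy \wedge x R^2 z) \to \exists w (yRw \wedge z = w)).
F1: holds.
F2: fails — w1Rw0, w1R²w1 but no w with w0Rw and w1=w.
F3: fails — 0R1, 0R²0 but no w with 1Rw and 0=w.
F4: fails — aRa, aR²c but no w with aRw and c=w.
F5: fails — pRn, pR²n but no w with nRw and n=w.
Valid on: F1.

F1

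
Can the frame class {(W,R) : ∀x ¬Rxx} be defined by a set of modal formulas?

Not definable by any modal formula

Any modally definable frame class is closed under surjective bounded morphisms.
The 2-cycle (worlds s,t with s→t→s) is irreflexive, and the map sending every world to a single reflexive point • is a surjective bounded morphism (forth: every edge maps to (•,•); back: every world has a successor). So any modal formula valid on the 2-cycle is also valid on the reflexive point, which is not irreflexive.
Hence irreflexivity is not modally definable.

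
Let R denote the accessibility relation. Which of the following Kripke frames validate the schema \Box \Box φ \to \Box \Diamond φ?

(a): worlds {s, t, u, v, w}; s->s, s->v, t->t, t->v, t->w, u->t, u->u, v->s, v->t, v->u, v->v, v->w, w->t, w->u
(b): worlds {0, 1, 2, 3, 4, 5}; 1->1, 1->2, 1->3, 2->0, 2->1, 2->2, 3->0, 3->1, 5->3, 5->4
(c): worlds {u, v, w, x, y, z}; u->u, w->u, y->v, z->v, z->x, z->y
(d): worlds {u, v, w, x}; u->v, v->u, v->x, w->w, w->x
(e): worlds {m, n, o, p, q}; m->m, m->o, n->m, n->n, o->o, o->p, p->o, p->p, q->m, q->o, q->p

(a), (e)

The schema corresponds to a generalized confluence (Geach) condition: \forall x \forall z (xRz \to \exists w (x R^2 w \wedge zRw)).
(a): ✓.
(b): fails — 2R0 but no w with 2R²w and 0Rw.
(c): fails — yRv but no t with yR²t and vRt.
(d): fails — vRx but no t with vR²t and xRt.
(e): ✓.
Valid on: (a), (e).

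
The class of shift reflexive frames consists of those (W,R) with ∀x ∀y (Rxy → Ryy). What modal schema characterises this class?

□(□s → s)

This is shift-reflexivity; the standard corresponding axiom is T□: □(□s → s).
Suppose □(□s→s) is valid. Take Rxy and set V(s)={w : Ryw}. Then at y, □s holds; since □(□s→s) at x, □s→s at y, so s at y, i.e. Ryy.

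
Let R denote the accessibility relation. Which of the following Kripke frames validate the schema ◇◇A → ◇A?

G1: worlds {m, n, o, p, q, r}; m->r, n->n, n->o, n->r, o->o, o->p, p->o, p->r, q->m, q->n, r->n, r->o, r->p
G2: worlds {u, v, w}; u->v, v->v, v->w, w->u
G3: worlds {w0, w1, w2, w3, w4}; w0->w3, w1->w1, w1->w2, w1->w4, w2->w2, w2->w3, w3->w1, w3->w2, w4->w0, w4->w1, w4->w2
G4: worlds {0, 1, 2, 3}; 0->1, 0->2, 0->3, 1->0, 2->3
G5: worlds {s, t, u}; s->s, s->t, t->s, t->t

This is the axiom for transitivity; its first-order frame correspondent is ∀x ∀y ∀z (Rxy ∧ Ryz → Rxz).
G1: fails — Rnr and Rrp but not Rnp.
G2: fails — Ruv and Rvw but not Ruw.
G3: fails — Rw1w2 and Rw2w3 but not Rw1w3.
G4: fails — R10 and R02 but not R12.
G5: ✓.
Valid on: G5.

G5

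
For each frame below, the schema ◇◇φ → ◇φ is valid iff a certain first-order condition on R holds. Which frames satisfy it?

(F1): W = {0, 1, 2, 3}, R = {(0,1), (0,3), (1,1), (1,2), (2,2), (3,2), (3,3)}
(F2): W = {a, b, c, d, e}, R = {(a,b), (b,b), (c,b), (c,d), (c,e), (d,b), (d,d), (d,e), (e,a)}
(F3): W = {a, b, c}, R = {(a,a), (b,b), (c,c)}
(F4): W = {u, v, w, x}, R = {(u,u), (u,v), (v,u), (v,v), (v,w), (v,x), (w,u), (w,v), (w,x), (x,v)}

(F3)

Frame correspondent (Sahlqvist): ∀x ∀y ∀z (Rxy ∧ Ryz → Rxz) — i.e. transitivity.
(F1): fails — R01 and R12 but not R02.
(F2): fails — Rea and Rab but not Reb.
(F3): condition met.
(F4): fails — Ruv and Rvw but not Ruw.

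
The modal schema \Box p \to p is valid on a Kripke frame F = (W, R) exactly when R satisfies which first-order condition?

reflexivity: \forall x Rxx

Suppose □p→p is valid. At any x set V(p)={w : Rxw}. Then □p holds at x, so p holds at x, i.e. Rxx.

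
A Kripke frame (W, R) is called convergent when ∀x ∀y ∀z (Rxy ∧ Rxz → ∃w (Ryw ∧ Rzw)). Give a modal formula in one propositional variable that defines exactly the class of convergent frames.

◇□s → □◇s

A defining formula is ◇□s → □◇s (the .2 axiom).
Suppose ◇□s→□◇s is valid. Take Rxy, Rxz and set V(s)={w : Ryw}. Then □s at y so ◇□s at x, so □◇s at x, so ◇s at z, giving w with Rzw and Ryw.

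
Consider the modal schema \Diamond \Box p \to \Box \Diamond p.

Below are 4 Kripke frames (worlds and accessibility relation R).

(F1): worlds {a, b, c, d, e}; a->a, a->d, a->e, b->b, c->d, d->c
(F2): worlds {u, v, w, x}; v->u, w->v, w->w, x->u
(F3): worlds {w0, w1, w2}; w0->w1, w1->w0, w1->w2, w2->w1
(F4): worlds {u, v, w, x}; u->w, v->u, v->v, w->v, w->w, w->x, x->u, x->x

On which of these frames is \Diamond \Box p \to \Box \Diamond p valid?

Frame correspondent (Sahlqvist): \forall x \forall y \forall z (Rxy \wedge Rxz \to \exists w (Ryw \wedge Rzw)) — i.e. convergence.
(F1): fails — Rae and Rae but e and e have no common successor.
(F2): fails — Rvu and Rvu but u and u have no common successor.
(F3): satisfies the condition.
(F4): fails — Rvv and Rvu but v and u have no common successor.

(F3)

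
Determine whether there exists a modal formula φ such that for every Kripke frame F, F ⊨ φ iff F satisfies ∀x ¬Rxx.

No

If a class were modally definable it would be closed under surjective bounded morphisms (Goldblatt–Thomason).
The 3-cycle (worlds w0,w1,w2 with w0→w1→w2→w0) is irreflexive, and the map sending every world to a single reflexive point • is a surjective bounded morphism (forth: every edge maps to (•,•); back: every world has a successor). So any modal formula valid on the 3-cycle is also valid on the reflexive point, which is not irreflexive.
So the class is not modally definable.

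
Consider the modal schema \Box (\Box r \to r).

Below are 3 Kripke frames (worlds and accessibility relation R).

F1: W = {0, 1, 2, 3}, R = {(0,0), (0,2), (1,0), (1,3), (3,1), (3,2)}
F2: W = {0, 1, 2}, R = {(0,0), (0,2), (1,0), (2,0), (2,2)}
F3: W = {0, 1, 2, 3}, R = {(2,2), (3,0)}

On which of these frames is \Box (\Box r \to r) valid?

The schema corresponds to shift-reflexivity: \forall x \forall y (Rxy \to Ryy).
F1: fails — R32 but not R22.
F2: condition met.
F3: fails — R30 but not R00.
Valid on: F2.

F2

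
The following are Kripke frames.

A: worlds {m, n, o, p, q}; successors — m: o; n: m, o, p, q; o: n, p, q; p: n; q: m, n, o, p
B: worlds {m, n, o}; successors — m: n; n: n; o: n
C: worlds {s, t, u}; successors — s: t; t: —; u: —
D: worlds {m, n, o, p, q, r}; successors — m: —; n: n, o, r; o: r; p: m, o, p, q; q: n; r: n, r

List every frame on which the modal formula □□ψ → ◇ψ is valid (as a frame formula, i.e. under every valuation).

Frame correspondent (Sahlqvist): ∀x ∃w (xR²w ∧ xRw) — i.e. a generalized confluence (Geach) condition.
A: fails — at m but no w with mR²w and mRw.
B: satisfies the condition.
C: fails — at s but no w with sR²w and sRw.
D: fails — at m but no w with mR²w and mRw.
Valid on: B.

B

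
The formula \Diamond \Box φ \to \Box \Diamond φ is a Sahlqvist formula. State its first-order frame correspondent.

convergence: \forall x \forall y \forall z (Rxy \wedge Rxz \to \exists w (Ryw \wedge Rzw))

Suppose ◇□φ→□◇φ is valid. Take Rxy, Rxz and set V(φ)={w : Ryw}. Then □φ at y so ◇□φ at x, so □◇φ at x, so ◇φ at z, giving w with Rzw and Ryw.
Conversely, on a frame with convergence the schema holds at every world under every valuation.
Frame condition: \forall x \forall y \forall z (Rxy \wedge Rxz \to \exists w (Ryw \wedge Rzw)).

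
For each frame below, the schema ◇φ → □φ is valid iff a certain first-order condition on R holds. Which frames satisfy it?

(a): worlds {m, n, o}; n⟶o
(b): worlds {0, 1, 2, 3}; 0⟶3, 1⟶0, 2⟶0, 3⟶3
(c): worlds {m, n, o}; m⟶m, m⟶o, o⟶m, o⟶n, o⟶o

This is the axiom for partial functionality; its first-order frame correspondent is ∀x ∀y ∀z (Rxy ∧ Rxz → y = z).
(a): ✓.
(b): ✓.
(c): fails — m sees both m and o.
Valid on: (a), (b).

(a), (b)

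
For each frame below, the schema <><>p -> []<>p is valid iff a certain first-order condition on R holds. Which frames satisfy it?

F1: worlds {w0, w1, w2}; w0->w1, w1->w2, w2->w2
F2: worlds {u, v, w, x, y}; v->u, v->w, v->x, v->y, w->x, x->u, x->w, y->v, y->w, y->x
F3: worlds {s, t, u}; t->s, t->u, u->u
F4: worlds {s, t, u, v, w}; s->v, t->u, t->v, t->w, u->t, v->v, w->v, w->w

Frame correspondent (Sahlqvist): forall x forall y forall z ((x R^2 y & xRz) -> exists w (y = w & zRw)) — i.e. a generalized confluence (Geach) condition.
F1: ✓.
F2: fails — vR²u, vRu but no t with u=t and uRt.
F3: fails — tR²u, tRs but no w with u=w and sRw.
F4: fails — tR²t, tRv but no w* with t=w* and vRw*.
Valid on: F1.

F1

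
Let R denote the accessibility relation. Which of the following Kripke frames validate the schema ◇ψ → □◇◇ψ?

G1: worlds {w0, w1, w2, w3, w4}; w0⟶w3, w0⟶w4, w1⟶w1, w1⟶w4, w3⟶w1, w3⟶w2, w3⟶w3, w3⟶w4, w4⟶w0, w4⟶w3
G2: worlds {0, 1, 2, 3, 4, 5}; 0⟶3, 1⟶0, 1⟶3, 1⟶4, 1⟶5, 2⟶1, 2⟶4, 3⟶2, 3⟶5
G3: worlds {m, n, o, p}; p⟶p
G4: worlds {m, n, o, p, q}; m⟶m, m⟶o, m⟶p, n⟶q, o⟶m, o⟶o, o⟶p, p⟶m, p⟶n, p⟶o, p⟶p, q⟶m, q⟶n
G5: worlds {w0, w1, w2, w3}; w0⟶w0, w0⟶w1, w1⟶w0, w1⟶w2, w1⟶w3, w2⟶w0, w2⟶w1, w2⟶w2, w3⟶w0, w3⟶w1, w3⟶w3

G3, G5

This is the axiom for a generalized confluence (Geach) condition; its first-order frame correspondent is ∀x ∀y ∀z ((xRy ∧ xRz) → ∃w (y = w ∧ zR²w)).
G1: fails — w3Rw1, w3Rw2 but no w with w1=w and w2R²w.
G2: fails — 0R3, 0R3 but no w with 3=w and 3R²w.
G3: condition met.
G4: fails — pRo, pRn but no w with o=w and nR²w.
G5: condition met.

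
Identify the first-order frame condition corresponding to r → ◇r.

This is a form of the T axiom.
It corresponds to reflexivity: ∀x Rxx.

reflexivity: ∀x Rxx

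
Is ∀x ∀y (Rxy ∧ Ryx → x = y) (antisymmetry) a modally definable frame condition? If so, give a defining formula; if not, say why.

Modal frame validity is preserved under surjective bounded morphisms.
The 8-cycle (worlds 0,1,2,3,4,5,6,7 with 0→1→2→3→4→5→6→7→0) is antisymmetric. Sending even-indexed worlds to • and odd-indexed worlds to ∘ is a surjective bounded morphism onto the two-world frame with •↔∘, which is not antisymmetric.
So no modal formula (or set of formulas) defines exactly the antisymmetric frames.

Not modally definable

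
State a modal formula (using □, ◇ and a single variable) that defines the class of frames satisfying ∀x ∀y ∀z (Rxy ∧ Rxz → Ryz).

The condition is the Euclidean property. The 5 schema ◇r → □◇r defines it.
Suppose ◇r→□◇r is valid. Take Rxy, Rxz and set V(r)={y}. Then ◇r at x, so □◇r at x, so ◇r at z, so some w with Rzw has r; w=y, i.e. Rzy. By symmetry of the argument, Ryz.

◇r → □◇r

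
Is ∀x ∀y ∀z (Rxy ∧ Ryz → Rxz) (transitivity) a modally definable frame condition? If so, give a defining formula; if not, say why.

Yes — defined by □r → □□r

The condition is transitivity. A defining modal formula is □r → □□r.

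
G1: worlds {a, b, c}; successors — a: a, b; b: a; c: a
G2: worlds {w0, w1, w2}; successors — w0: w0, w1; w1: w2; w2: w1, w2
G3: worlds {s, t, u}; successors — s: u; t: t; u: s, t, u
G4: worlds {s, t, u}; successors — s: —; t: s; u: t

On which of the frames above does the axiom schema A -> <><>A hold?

The schema corresponds to a generalized confluence (Geach) condition: forall x exists w (x = w & x R^2 w).
G1: fails — at c but no w with c=w and cR²w.
G2: ✓.
G3: ✓.
G4: fails — at s but no w with s=w and sR²w.
Valid on: G2, G3.

G2, G3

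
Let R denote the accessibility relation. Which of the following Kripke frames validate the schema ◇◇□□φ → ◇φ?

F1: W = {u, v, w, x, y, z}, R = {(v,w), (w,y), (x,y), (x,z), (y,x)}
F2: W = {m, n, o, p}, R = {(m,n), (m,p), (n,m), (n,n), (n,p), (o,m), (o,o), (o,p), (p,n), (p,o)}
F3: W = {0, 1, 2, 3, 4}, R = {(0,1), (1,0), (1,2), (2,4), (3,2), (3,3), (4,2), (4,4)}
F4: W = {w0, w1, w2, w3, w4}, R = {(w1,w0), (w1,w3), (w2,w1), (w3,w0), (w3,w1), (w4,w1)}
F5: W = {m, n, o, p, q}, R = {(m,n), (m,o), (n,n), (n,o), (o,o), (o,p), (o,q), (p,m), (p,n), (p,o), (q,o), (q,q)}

F2, F5

The schema corresponds to a generalized confluence (Geach) condition: ∀x ∀y (xR²y → ∃w (yR²w ∧ xRw)).
F1: fails — vR²y but no t with yR²t and vRt.
F2: satisfies the condition.
F3: fails — 0R²0 but no w with 0R²w and 0Rw.
F4: fails — w1R²w0 but no w with w0R²w and w1Rw.
F5: satisfies the condition.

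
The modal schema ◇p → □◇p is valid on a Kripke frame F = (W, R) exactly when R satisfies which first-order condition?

the Euclidean property

Suppose ◇p→□◇p is valid. Take Rxy, Rxz and set V(p)={y}. Then ◇p at x, so □◇p at x, so ◇p at z, so some w with Rzw has p; w=y, i.e. Rzy. By symmetry of the argument, Ryz.
Conversely, on a frame with the Euclidean property the schema holds at every world under every valuation.
So the correspondent is the Euclidean property.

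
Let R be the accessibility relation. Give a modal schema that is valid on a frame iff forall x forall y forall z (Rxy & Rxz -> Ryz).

This is the Euclidean property; the standard corresponding axiom is 5: ◇ψ → □◇ψ.
Suppose ◇ψ→□◇ψ is valid. Take Rxy, Rxz and set V(ψ)={y}. Then ◇ψ at x, so □◇ψ at x, so ◇ψ at z, so some w with Rzw has ψ; w=y, i.e. Rzy. By symmetry of the argument, Ryz.

◇ψ → □◇ψ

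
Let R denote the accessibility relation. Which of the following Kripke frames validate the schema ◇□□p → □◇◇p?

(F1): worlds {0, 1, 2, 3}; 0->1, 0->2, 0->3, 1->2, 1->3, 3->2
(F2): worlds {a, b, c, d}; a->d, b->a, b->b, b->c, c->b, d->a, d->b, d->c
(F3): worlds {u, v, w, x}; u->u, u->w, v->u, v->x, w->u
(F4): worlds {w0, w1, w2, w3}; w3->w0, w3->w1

This is the axiom for a generalized confluence (Geach) condition; its first-order frame correspondent is ∀x ∀y ∀z ((xRy ∧ xRz) → ∃w (yR²w ∧ zR²w)).
(F1): fails — 0R1, 0R2 but no w with 1R²w and 2R²w.
(F2): ✓.
(F3): fails — vRu, vRx but no t with uR²t and xR²t.
(F4): fails — w3Rw0, w3Rw0 but no w with w0R²w and w0R²w.
Valid on: (F2).

(F2)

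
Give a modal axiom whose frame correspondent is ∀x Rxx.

The condition is reflexivity. The T schema □ψ → ψ defines it.
Suppose □ψ→ψ is valid. At any x set V(ψ)={w : Rxw}. Then □ψ holds at x, so ψ holds at x, i.e. Rxx.

□ψ → ψ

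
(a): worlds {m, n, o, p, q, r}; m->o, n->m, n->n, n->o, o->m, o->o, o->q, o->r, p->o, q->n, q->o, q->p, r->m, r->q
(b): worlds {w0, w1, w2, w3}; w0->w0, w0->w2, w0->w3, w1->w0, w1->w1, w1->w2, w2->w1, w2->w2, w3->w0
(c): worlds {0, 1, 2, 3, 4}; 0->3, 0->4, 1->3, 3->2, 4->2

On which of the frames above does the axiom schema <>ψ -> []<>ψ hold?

Frame correspondent (Sahlqvist): forall x forall y forall z (Rxy & Rxz -> Ryz) — i.e. the Euclidean property.
(a): fails — Rno and Rnn but not Ron.
(b): fails — Rw0w2 and Rw0w0 but not Rw2w0.
(c): fails — R04 and R04 but not R44.

none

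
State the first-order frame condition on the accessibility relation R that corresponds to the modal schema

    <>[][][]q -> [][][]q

This is a Sahlqvist (Geach-type) schema ◇^1□^3q → □^3◇^0q.
Minimal-valuation argument: fix x; take any y with xR^1y and any z with xR^3z. Set V(q) to the set of worlds R-reachable from y in exactly 3 steps. Then □^3q holds at y, so the antecedent holds at x; validity forces ◇^0q at z, giving a w with zR^0w and yR^3w.
First-order correspondent: forall x forall y forall z ((xRy & x R^3 z) -> exists w (y R^3 w & z = w)).

forall x forall y forall z ((xRy & x R^3 z) -> exists w (y R^3 w & z = w))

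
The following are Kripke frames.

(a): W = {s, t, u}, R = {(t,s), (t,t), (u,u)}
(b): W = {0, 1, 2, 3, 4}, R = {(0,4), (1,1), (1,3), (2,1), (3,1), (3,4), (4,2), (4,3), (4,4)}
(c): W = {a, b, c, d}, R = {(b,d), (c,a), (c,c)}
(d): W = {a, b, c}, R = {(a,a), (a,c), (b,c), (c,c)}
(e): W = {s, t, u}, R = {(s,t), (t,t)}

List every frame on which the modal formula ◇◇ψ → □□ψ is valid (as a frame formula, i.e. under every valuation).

This is the axiom for a generalized confluence (Geach) condition; its first-order frame correspondent is ∀x ∀y ∀z ((xR²y ∧ xR²z) → ∃w (y = w ∧ z = w)).
(a): fails — tR²s, tR²t but s ≠ t.
(b): fails — 0R²2, 0R²3 but 2 ≠ 3.
(c): fails — cR²a, cR²c but a ≠ c.
(d): fails — aR²a, aR²c but a ≠ c.
(e): holds.
Valid on: (e).

(e)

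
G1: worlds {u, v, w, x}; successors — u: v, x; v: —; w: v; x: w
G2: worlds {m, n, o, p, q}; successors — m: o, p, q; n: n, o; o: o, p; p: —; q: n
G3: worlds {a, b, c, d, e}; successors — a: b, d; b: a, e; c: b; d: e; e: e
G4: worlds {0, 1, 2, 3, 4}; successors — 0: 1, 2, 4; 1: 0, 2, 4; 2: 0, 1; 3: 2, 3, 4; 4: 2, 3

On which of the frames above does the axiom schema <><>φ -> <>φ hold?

none

This is the axiom for transitivity; its first-order frame correspondent is forall x forall y forall z (Rxy & Ryz -> Rxz).
G1: fails — Rxw and Rwv but not Rxv.
G2: fails — Rno and Rop but not Rnp.
G3: fails — Rab and Rba but not Raa.
G4: fails — R10 and R01 but not R11.
Valid on no frame.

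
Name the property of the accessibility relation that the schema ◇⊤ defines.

◇⊤ holds at w iff w has a successor, so frame-validity of ◇⊤ is exactly seriality. Equivalently via □p → ◇p:
Suppose □p→◇p is valid. At any x set V(p)=W. Then □p at x, so ◇p at x, so x has a successor.
Conversely, on a frame with seriality the schema holds at every world under every valuation.
Frame condition: ∀x ∃y Rxy.

Seriality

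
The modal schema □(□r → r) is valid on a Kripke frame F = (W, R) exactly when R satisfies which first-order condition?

shift-reflexivity: ∀x ∀y (Rxy → Ryy)

Suppose □(□r→r) is valid. Take Rxy and set V(r)={w : Ryw}. Then at y, □r holds; since □(□r→r) at x, □r→r at y, so r at y, i.e. Ryy.
The converse is a direct semantic check.
Frame condition: ∀x ∀y (Rxy → Ryy).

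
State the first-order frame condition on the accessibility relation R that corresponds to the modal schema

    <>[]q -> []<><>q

forall x forall y forall z ((xRy & xRz) -> exists w (yRw & z R^2 w))

This is a Sahlqvist (Geach-type) schema ◇^1□^1q → □^1◇^2q.
First-order correspondent: forall x forall y forall z ((xRy & xRz) -> exists w (yRw & z R^2 w)).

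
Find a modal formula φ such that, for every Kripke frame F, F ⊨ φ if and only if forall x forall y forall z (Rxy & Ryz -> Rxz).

□p → □□p

A defining formula is □p → □□p (the 4 axiom).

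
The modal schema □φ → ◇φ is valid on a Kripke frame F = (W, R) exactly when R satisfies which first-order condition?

seriality: ∀x ∃y Rxy

This schema is the D axiom.
Its frame correspondent is seriality — ∀x ∃y Rxy.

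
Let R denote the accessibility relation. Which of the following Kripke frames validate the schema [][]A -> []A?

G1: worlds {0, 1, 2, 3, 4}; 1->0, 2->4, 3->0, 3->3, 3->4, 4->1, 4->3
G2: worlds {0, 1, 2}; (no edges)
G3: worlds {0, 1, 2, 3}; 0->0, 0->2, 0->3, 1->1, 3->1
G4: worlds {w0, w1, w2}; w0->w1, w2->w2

This is the axiom for density; its first-order frame correspondent is forall x forall y (Rxy -> exists z (Rxz & Rzy)).
G1: fails — R10 but no z with R1z and Rz0.
G2: satisfies the condition.
G3: satisfies the condition.
G4: fails — Rw0w1 but no z with Rw0z and Rzw1.
Valid on: G2, G3.

G2, G3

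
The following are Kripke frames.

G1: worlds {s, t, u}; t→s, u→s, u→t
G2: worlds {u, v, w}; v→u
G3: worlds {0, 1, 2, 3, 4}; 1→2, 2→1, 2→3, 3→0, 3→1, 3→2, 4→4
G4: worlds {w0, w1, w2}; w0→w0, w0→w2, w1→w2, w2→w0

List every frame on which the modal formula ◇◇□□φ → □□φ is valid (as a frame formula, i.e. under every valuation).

G2, G4

The schema corresponds to a generalized confluence (Geach) condition: ∀x ∀y ∀z ((xR²y ∧ xR²z) → ∃w (yR²w ∧ z = w)).
G1: fails — uR²s, uR²s but no w with sR²w and s=w.
G2: condition met.
G3: fails — 2R²0, 2R²0 but no w with 0R²w and 0=w.
G4: condition met.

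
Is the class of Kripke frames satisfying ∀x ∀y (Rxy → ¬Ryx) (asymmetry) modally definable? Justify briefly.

Any modally definable frame class is closed under surjective bounded morphisms.
The 3-cycle (worlds w0,w1,w2 with w0→w1→w2→w0) is asymmetric. Mapping every world to a single reflexive point • is a surjective bounded morphism, and the reflexive point is not asymmetric (R•• but asymmetry requires ¬R••).
So no modal formula (or set of formulas) defines exactly the asymmetric frames.

No — not modally definable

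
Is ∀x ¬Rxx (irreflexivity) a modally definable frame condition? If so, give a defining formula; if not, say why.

Not modally definable

Any modally definable frame class is closed under surjective bounded morphisms.
The 2-cycle (worlds a,b with a→b→a) is irreflexive, and the map sending every world to a single reflexive point • is a surjective bounded morphism (forth: every edge maps to (•,•); back: every world has a successor). So any modal formula valid on the 2-cycle is also valid on the reflexive point, which is not irreflexive.
So no modal formula (or set of formulas) defines exactly the irreflexive frames.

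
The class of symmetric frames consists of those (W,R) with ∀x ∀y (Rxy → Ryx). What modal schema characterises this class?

r → □◇r

This is symmetry; the standard corresponding axiom is B: r → □◇r.
Suppose r→□◇r is valid. Take Rxy and set V(r)={x}. Then r at x, so □◇r at x, so ◇r at y, so some z with Ryz has r; z=x, i.e. Ryx.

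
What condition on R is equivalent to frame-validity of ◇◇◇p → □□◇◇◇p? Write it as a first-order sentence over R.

∀x ∀y ∀z ((xR³y ∧ xR²z) → ∃w (y = w ∧ zR³w))

This is a Sahlqvist (Geach-type) schema ◇^3□^0p → □^2◇^3p.
First-order correspondent: ∀x ∀y ∀z ((xR³y ∧ xR²z) → ∃w (y = w ∧ zR³w)).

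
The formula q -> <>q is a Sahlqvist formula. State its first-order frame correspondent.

Replacing q by ¬q and contraposing gives the equivalent schema □q → q.
Suppose □q→q is valid. At any x set V(q)={w : Rxw}. Then □q holds at x, so q holds at x, i.e. Rxx.
The converse is a direct semantic check.
So the correspondent is reflexivity.

reflexivity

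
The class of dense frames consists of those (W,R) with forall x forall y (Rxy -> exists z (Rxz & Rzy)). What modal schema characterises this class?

□□r → □r

This is density; the standard corresponding axiom is C4: □□r → □r.
Suppose □□r→□r is valid. Take Rxy and set V(r)={w : xR²w}. Then □□r at x, so □r at x, so r at y, i.e. ∃z(Rxz∧Rzy).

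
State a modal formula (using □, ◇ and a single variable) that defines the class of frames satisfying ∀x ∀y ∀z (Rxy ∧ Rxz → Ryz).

◇p → □◇p

A defining formula is ◇p → □◇p (the 5 axiom).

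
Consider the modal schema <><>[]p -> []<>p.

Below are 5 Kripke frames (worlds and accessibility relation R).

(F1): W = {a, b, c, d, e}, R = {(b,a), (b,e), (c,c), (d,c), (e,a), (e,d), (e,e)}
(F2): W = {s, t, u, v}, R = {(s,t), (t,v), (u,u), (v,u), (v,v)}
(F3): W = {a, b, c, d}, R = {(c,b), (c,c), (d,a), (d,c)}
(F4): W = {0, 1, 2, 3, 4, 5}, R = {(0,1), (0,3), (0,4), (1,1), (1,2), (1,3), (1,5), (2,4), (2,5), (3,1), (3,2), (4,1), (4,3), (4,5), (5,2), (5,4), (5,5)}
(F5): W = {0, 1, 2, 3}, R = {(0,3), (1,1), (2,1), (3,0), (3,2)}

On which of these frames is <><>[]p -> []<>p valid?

This is the axiom for a generalized confluence (Geach) condition; its first-order frame correspondent is forall x forall y forall z ((x R^2 y & xRz) -> exists w (yRw & zRw)).
(F1): fails — bR²a, bRa but no w with aRw and aRw.
(F2): ✓.
(F3): fails — cR²b, cRb but no w with bRw and bRw.
(F4): fails — 0R²2, 0R3 but no w with 2Rw and 3Rw.
(F5): fails — 0R²0, 0R3 but no w with 0Rw and 3Rw.

(F2)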